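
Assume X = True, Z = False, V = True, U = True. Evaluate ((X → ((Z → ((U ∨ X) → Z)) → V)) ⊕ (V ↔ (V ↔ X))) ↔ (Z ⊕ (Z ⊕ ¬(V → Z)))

False

Substituting X=True, Z=False, V=True, U=True:
U ∨ X = True ∨ True = True
(U ∨ X) → Z = True → False = False
Z → ((U ∨ X) → Z) = False → False = True
(Z → ((U ∨ X) → Z)) → V = True → True = True
X → ((Z → ((U ∨ X) → Z)) → V) = True → True = True
V ↔ X = True ↔ True = True
V ↔ (V ↔ X) = True ↔ True = True
(X → ((Z → ((U ∨ X) → Z)) → V)) ⊕ (V ↔ (V ↔ X)) = True ⊕ True = False
V → Z = True → False = False
¬(V → Z) = ¬False = True
Z ⊕ ¬(V → Z) = False ⊕ True = True
Z ⊕ (Z ⊕ ¬(V → Z)) = False ⊕ True = True
((X → ((Z → ((U ∨ X) → Z)) → V)) ⊕ (V ↔ (V ↔ X))) ↔ (Z ⊕ (Z ⊕ ¬(V → Z))) = False ↔ True = False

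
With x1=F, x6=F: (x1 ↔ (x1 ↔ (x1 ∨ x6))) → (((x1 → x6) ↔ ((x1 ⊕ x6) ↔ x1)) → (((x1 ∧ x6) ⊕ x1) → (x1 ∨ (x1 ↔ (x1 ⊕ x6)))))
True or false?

x1 ∨ x6 = F ∨ F = F
x1 ↔ (x1 ∨ x6) = F ↔ F = T
x1 ↔ (x1 ↔ (x1 ∨ x6)) = F ↔ T = F
x1 → x6 = F → F = T
x1 ⊕ x6 = F ⊕ F = F
(x1 ⊕ x6) ↔ x1 = F ↔ F = T
(x1 → x6) ↔ ((x1 ⊕ x6) ↔ x1) = T ↔ T = T
x1 ∧ x6 = F ∧ F = F
(x1 ∧ x6) ⊕ x1 = F ⊕ F = F
x1 ⊕ x6 = F ⊕ F = F
x1 ↔ (x1 ⊕ x6) = F ↔ F = T
x1 ∨ (x1 ↔ (x1 ⊕ x6)) = F ∨ T = T
((x1 ∧ x6) ⊕ x1) → (x1 ∨ (x1 ↔ (x1 ⊕ x6))) = F → T = T
((x1 → x6) ↔ ((x1 ⊕ x6) ↔ x1)) → (((x1 ∧ x6) ⊕ x1) → (x1 ∨ (x1 ↔ (x1 ⊕ x6)))) = T → T = T
(x1 ↔ (x1 ↔ (x1 ∨ x6))) → (((x1 → x6) ↔ ((x1 ⊕ x6) ↔ x1)) → (((x1 ∧ x6) ⊕ x1) → (x1 ∨ (x1 ↔ (x1 ⊕ x6))))) = F → T = T

T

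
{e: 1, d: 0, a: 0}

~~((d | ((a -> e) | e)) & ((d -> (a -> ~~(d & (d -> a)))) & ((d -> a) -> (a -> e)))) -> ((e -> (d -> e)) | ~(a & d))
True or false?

a -> e = 0 -> 1 = 1
(a -> e) | e = 1 | 1 = 1
d | ((a -> e) | e) = 0 | 1 = 1
d -> a = 0 -> 0 = 1
d & (d -> a) = 0 & 1 = 0
~(d & (d -> a)) = ~0 = 1
~~(d & (d -> a)) = ~1 = 0
a -> ~~(d & (d -> a)) = 0 -> 0 = 1
d -> (a -> ~~(d & (d -> a))) = 0 -> 1 = 1
d -> a = 0 -> 0 = 1
a -> e = 0 -> 1 = 1
(d -> a) -> (a -> e) = 1 -> 1 = 1
(d -> (a -> ~~(d & (d -> a)))) & ((d -> a) -> (a -> e)) = 1 & 1 = 1
(d | ((a -> e) | e)) & ((d -> (a -> ~~(d & (d -> a)))) & ((d -> a) -> (a -> e))) = 1 & 1 = 1
~((d | ((a -> e) | e)) & ((d -> (a -> ~~(d & (d -> a)))) & ((d -> a) -> (a -> e)))) = ~1 = 0
~~((d | ((a -> e) | e)) & ((d -> (a -> ~~(d & (d -> a)))) & ((d -> a) -> (a -> e)))) = ~0 = 1
d -> e = 0 -> 1 = 1
e -> (d -> e) = 1 -> 1 = 1
a & d = 0 & 0 = 0
~(a & d) = ~0 = 1
(e -> (d -> e)) | ~(a & d) = 1 | 1 = 1
~~((d | ((a -> e) | e)) & ((d -> (a -> ~~(d & (d -> a)))) & ((d -> a) -> (a -> e)))) -> ((e -> (d -> e)) | ~(a & d)) = 1 -> 1 = 1

1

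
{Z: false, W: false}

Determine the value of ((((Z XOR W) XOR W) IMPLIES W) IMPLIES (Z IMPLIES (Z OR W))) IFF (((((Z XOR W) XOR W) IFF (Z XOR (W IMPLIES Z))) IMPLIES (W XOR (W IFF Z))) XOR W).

true

Z XOR W = false XOR false = false
(Z XOR W) XOR W = false XOR false = false
((Z XOR W) XOR W) IMPLIES W = false IMPLIES false = true
Z OR W = false OR false = false
Z IMPLIES (Z OR W) = false IMPLIES false = true
(((Z XOR W) XOR W) IMPLIES W) IMPLIES (Z IMPLIES (Z OR W)) = true IMPLIES true = true
Z XOR W = false XOR false = false
(Z XOR W) XOR W = false XOR false = false
W IMPLIES Z = false IMPLIES false = true
Z XOR (W IMPLIES Z) = false XOR true = true
((Z XOR W) XOR W) IFF (Z XOR (W IMPLIES Z)) = false IFF true = false
W IFF Z = false IFF false = true
W XOR (W IFF Z) = false XOR true = true
(((Z XOR W) XOR W) IFF (Z XOR (W IMPLIES Z))) IMPLIES (W XOR (W IFF Z)) = false IMPLIES true = true
((((Z XOR W) XOR W) IFF (Z XOR (W IMPLIES Z))) IMPLIES (W XOR (W IFF Z))) XOR W = true XOR false = true
((((Z XOR W) XOR W) IMPLIES W) IMPLIES (Z IMPLIES (Z OR W))) IFF (((((Z XOR W) XOR W) IFF (Z XOR (W IMPLIES Z))) IMPLIES (W XOR (W IFF Z))) XOR W) = true IFF true = true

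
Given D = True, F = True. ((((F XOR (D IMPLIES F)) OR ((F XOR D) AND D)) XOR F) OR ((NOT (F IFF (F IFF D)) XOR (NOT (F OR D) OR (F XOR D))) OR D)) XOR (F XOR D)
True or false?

True

D IMPLIES F = True IMPLIES True = True
F XOR (D IMPLIES F) = True XOR True = False
F XOR D = True XOR True = False
(F XOR D) AND D = False AND True = False
(F XOR (D IMPLIES F)) OR ((F XOR D) AND D) = False OR False = False
((F XOR (D IMPLIES F)) OR ((F XOR D) AND D)) XOR F = False XOR True = True
F IFF D = True IFF True = True
F IFF (F IFF D) = True IFF True = True
NOT (F IFF (F IFF D)) = NOT True = False
F OR D = True OR True = True
NOT (F OR D) = NOT True = False
F XOR D = True XOR True = False
NOT (F OR D) OR (F XOR D) = False OR False = False
NOT (F IFF (F IFF D)) XOR (NOT (F OR D) OR (F XOR D)) = False XOR False = False
(NOT (F IFF (F IFF D)) XOR (NOT (F OR D) OR (F XOR D))) OR D = False OR True = True
(((F XOR (D IMPLIES F)) OR ((F XOR D) AND D)) XOR F) OR ((NOT (F IFF (F IFF D)) XOR (NOT (F OR D) OR (F XOR D))) OR D) = True OR True = True
F XOR D = True XOR True = False
((((F XOR (D IMPLIES F)) OR ((F XOR D) AND D)) XOR F) OR ((NOT (F IFF (F IFF D)) XOR (NOT (F OR D) OR (F XOR D))) OR D)) XOR (F XOR D) = True XOR False = True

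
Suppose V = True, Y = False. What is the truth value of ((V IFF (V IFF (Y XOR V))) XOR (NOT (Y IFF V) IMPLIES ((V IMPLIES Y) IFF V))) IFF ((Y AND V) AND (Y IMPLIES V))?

Y XOR V = False XOR True = True
V IFF (Y XOR V) = True IFF True = True
V IFF (V IFF (Y XOR V)) = True IFF True = True
Y IFF V = False IFF True = False
NOT (Y IFF V) = NOT False = True
V IMPLIES Y = True IMPLIES False = False
(V IMPLIES Y) IFF V = False IFF True = False
NOT (Y IFF V) IMPLIES ((V IMPLIES Y) IFF V) = True IMPLIES False = False
(V IFF (V IFF (Y XOR V))) XOR (NOT (Y IFF V) IMPLIES ((V IMPLIES Y) IFF V)) = True XOR False = True
Y AND V = False AND True = False
Y IMPLIES V = False IMPLIES True = True
(Y AND V) AND (Y IMPLIES V) = False AND True = False
((V IFF (V IFF (Y XOR V))) XOR (NOT (Y IFF V) IMPLIES ((V IMPLIES Y) IFF V))) IFF ((Y AND V) AND (Y IMPLIES V)) = True IFF False = False

False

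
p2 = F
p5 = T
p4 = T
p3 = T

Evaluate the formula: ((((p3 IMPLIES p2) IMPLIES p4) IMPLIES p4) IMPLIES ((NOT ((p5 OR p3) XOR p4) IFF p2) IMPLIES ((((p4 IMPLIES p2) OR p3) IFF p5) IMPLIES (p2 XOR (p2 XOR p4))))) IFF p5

T

p3 IMPLIES p2 = T IMPLIES F = F
(p3 IMPLIES p2) IMPLIES p4 = F IMPLIES T = T
((p3 IMPLIES p2) IMPLIES p4) IMPLIES p4 = T IMPLIES T = T
p5 OR p3 = T OR T = T
(p5 OR p3) XOR p4 = T XOR T = F
NOT ((p5 OR p3) XOR p4) = NOT F = T
NOT ((p5 OR p3) XOR p4) IFF p2 = T IFF F = F
p4 IMPLIES p2 = T IMPLIES F = F
(p4 IMPLIES p2) OR p3 = F OR T = T
((p4 IMPLIES p2) OR p3) IFF p5 = T IFF T = T
p2 XOR p4 = F XOR T = T
p2 XOR (p2 XOR p4) = F XOR T = T
(((p4 IMPLIES p2) OR p3) IFF p5) IMPLIES (p2 XOR (p2 XOR p4)) = T IMPLIES T = T
(NOT ((p5 OR p3) XOR p4) IFF p2) IMPLIES ((((p4 IMPLIES p2) OR p3) IFF p5) IMPLIES (p2 XOR (p2 XOR p4))) = F IMPLIES T = T
(((p3 IMPLIES p2) IMPLIES p4) IMPLIES p4) IMPLIES ((NOT ((p5 OR p3) XOR p4) IFF p2) IMPLIES ((((p4 IMPLIES p2) OR p3) IFF p5) IMPLIES (p2 XOR (p2 XOR p4)))) = T IMPLIES T = T
((((p3 IMPLIES p2) IMPLIES p4) IMPLIES p4) IMPLIES ((NOT ((p5 OR p3) XOR p4) IFF p2) IMPLIES ((((p4 IMPLIES p2) OR p3) IFF p5) IMPLIES (p2 XOR (p2 XOR p4))))) IFF p5 = T IFF T = T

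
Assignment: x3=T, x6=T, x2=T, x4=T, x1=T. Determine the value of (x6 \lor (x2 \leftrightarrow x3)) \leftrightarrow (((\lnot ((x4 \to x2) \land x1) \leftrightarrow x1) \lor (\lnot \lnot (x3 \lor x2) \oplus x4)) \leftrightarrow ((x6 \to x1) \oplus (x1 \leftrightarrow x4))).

x2 \leftrightarrow x3 = T \leftrightarrow T = T
x6 \lor (x2 \leftrightarrow x3) = T \lor T = T
x4 \to x2 = T \to T = T
(x4 \to x2) \land x1 = T \land T = T
\lnot ((x4 \to x2) \land x1) = \lnot T = F
\lnot ((x4 \to x2) \land x1) \leftrightarrow x1 = F \leftrightarrow T = F
x3 \lor x2 = T \lor T = T
\lnot (x3 \lor x2) = \lnot T = F
\lnot \lnot (x3 \lor x2) = \lnot F = T
\lnot \lnot (x3 \lor x2) \oplus x4 = T \oplus T = F
(\lnot ((x4 \to x2) \land x1) \leftrightarrow x1) \lor (\lnot \lnot (x3 \lor x2) \oplus x4) = F \lor F = F
x6 \to x1 = T \to T = T
x1 \leftrightarrow x4 = T \leftrightarrow T = T
(x6 \to x1) \oplus (x1 \leftrightarrow x4) = T \oplus T = F
((\lnot ((x4 \to x2) \land x1) \leftrightarrow x1) \lor (\lnot \lnot (x3 \lor x2) \oplus x4)) \leftrightarrow ((x6 \to x1) \oplus (x1 \leftrightarrow x4)) = F \leftrightarrow F = T
(x6 \lor (x2 \leftrightarrow x3)) \leftrightarrow (((\lnot ((x4 \to x2) \land x1) \leftrightarrow x1) \lor (\lnot \lnot (x3 \lor x2) \oplus x4)) \leftrightarrow ((x6 \to x1) \oplus (x1 \leftrightarrow x4))) = T \leftrightarrow T = T

T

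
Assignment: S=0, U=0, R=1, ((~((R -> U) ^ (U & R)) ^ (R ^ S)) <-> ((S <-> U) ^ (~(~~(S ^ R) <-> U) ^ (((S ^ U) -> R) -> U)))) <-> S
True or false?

0

Substituting S=0, U=0, R=1:
R -> U = 1 -> 0 = 0
U & R = 0 & 1 = 0
(R -> U) ^ (U & R) = 0 ^ 0 = 0
~((R -> U) ^ (U & R)) = ~0 = 1
R ^ S = 1 ^ 0 = 1
~((R -> U) ^ (U & R)) ^ (R ^ S) = 1 ^ 1 = 0
S <-> U = 0 <-> 0 = 1
S ^ R = 0 ^ 1 = 1
~(S ^ R) = ~1 = 0
~~(S ^ R) = ~0 = 1
~~(S ^ R) <-> U = 1 <-> 0 = 0
~(~~(S ^ R) <-> U) = ~0 = 1
S ^ U = 0 ^ 0 = 0
(S ^ U) -> R = 0 -> 1 = 1
((S ^ U) -> R) -> U = 1 -> 0 = 0
~(~~(S ^ R) <-> U) ^ (((S ^ U) -> R) -> U) = 1 ^ 0 = 1
(S <-> U) ^ (~(~~(S ^ R) <-> U) ^ (((S ^ U) -> R) -> U)) = 1 ^ 1 = 0
(~((R -> U) ^ (U & R)) ^ (R ^ S)) <-> ((S <-> U) ^ (~(~~(S ^ R) <-> U) ^ (((S ^ U) -> R) -> U))) = 0 <-> 0 = 1
((~((R -> U) ^ (U & R)) ^ (R ^ S)) <-> ((S <-> U) ^ (~(~~(S ^ R) <-> U) ^ (((S ^ U) -> R) -> U)))) <-> S = 1 <-> 0 = 0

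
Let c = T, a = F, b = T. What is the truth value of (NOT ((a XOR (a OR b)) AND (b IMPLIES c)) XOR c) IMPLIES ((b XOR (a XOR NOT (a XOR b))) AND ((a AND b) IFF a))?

a OR b = F OR T = T
a XOR (a OR b) = F XOR T = T
b IMPLIES c = T IMPLIES T = T
(a XOR (a OR b)) AND (b IMPLIES c) = T AND T = T
NOT ((a XOR (a OR b)) AND (b IMPLIES c)) = NOT T = F
NOT ((a XOR (a OR b)) AND (b IMPLIES c)) XOR c = F XOR T = T
a XOR b = F XOR T = T
NOT (a XOR b) = NOT T = F
a XOR NOT (a XOR b) = F XOR F = F
b XOR (a XOR NOT (a XOR b)) = T XOR F = T
a AND b = F AND T = F
(a AND b) IFF a = F IFF F = T
(b XOR (a XOR NOT (a XOR b))) AND ((a AND b) IFF a) = T AND T = T
(NOT ((a XOR (a OR b)) AND (b IMPLIES c)) XOR c) IMPLIES ((b XOR (a XOR NOT (a XOR b))) AND ((a AND b) IFF a)) = T IMPLIES T = T

T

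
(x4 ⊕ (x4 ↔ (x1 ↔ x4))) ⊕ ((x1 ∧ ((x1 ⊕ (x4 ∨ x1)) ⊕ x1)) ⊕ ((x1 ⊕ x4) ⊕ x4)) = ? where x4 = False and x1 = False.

x1 ↔ x4 = False ↔ False = True
x4 ↔ (x1 ↔ x4) = False ↔ True = False
x4 ⊕ (x4 ↔ (x1 ↔ x4)) = False ⊕ False = False
x4 ∨ x1 = False ∨ False = False
x1 ⊕ (x4 ∨ x1) = False ⊕ False = False
(x1 ⊕ (x4 ∨ x1)) ⊕ x1 = False ⊕ False = False
x1 ∧ ((x1 ⊕ (x4 ∨ x1)) ⊕ x1) = False ∧ False = False
x1 ⊕ x4 = False ⊕ False = False
(x1 ⊕ x4) ⊕ x4 = False ⊕ False = False
(x1 ∧ ((x1 ⊕ (x4 ∨ x1)) ⊕ x1)) ⊕ ((x1 ⊕ x4) ⊕ x4) = False ⊕ False = False
(x4 ⊕ (x4 ↔ (x1 ↔ x4))) ⊕ ((x1 ∧ ((x1 ⊕ (x4 ∨ x1)) ⊕ x1)) ⊕ ((x1 ⊕ x4) ⊕ x4)) = False ⊕ False = False

False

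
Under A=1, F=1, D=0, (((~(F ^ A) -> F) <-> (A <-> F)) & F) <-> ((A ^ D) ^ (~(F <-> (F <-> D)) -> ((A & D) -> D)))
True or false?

F ^ A = 1 ^ 1 = 0
~(F ^ A) = ~0 = 1
~(F ^ A) -> F = 1 -> 1 = 1
A <-> F = 1 <-> 1 = 1
(~(F ^ A) -> F) <-> (A <-> F) = 1 <-> 1 = 1
((~(F ^ A) -> F) <-> (A <-> F)) & F = 1 & 1 = 1
A ^ D = 1 ^ 0 = 1
F <-> D = 1 <-> 0 = 0
F <-> (F <-> D) = 1 <-> 0 = 0
~(F <-> (F <-> D)) = ~0 = 1
A & D = 1 & 0 = 0
(A & D) -> D = 0 -> 0 = 1
~(F <-> (F <-> D)) -> ((A & D) -> D) = 1 -> 1 = 1
(A ^ D) ^ (~(F <-> (F <-> D)) -> ((A & D) -> D)) = 1 ^ 1 = 0
(((~(F ^ A) -> F) <-> (A <-> F)) & F) <-> ((A ^ D) ^ (~(F <-> (F <-> D)) -> ((A & D) -> D))) = 1 <-> 0 = 0

0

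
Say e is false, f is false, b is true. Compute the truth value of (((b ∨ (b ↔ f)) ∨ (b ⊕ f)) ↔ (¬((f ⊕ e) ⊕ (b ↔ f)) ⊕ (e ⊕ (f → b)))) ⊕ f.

Substituting e=F, f=F, b=T:
b ↔ f = T ↔ F = F
b ∨ (b ↔ f) = T ∨ F = T
b ⊕ f = T ⊕ F = T
(b ∨ (b ↔ f)) ∨ (b ⊕ f) = T ∨ T = T
f ⊕ e = F ⊕ F = F
b ↔ f = T ↔ F = F
(f ⊕ e) ⊕ (b ↔ f) = F ⊕ F = F
¬((f ⊕ e) ⊕ (b ↔ f)) = ¬F = T
f → b = F → T = T
e ⊕ (f → b) = F ⊕ T = T
¬((f ⊕ e) ⊕ (b ↔ f)) ⊕ (e ⊕ (f → b)) = T ⊕ T = F
((b ∨ (b ↔ f)) ∨ (b ⊕ f)) ↔ (¬((f ⊕ e) ⊕ (b ↔ f)) ⊕ (e ⊕ (f → b))) = T ↔ F = F
(((b ∨ (b ↔ f)) ∨ (b ⊕ f)) ↔ (¬((f ⊕ e) ⊕ (b ↔ f)) ⊕ (e ⊕ (f → b)))) ⊕ f = F ⊕ F = F

F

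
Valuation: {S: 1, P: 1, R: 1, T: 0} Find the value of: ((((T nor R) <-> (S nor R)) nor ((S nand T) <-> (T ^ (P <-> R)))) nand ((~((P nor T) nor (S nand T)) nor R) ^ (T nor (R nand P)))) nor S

T nor R = 0 nor 1 = 0
S nor R = 1 nor 1 = 0
(T nor R) <-> (S nor R) = 0 <-> 0 = 1
S nand T = 1 nand 0 = 1
P <-> R = 1 <-> 1 = 1
T ^ (P <-> R) = 0 ^ 1 = 1
(S nand T) <-> (T ^ (P <-> R)) = 1 <-> 1 = 1
((T nor R) <-> (S nor R)) nor ((S nand T) <-> (T ^ (P <-> R))) = 1 nor 1 = 0
P nor T = 1 nor 0 = 0
S nand T = 1 nand 0 = 1
(P nor T) nor (S nand T) = 0 nor 1 = 0
~((P nor T) nor (S nand T)) = ~0 = 1
~((P nor T) nor (S nand T)) nor R = 1 nor 1 = 0
R nand P = 1 nand 1 = 0
T nor (R nand P) = 0 nor 0 = 1
(~((P nor T) nor (S nand T)) nor R) ^ (T nor (R nand P)) = 0 ^ 1 = 1
(((T nor R) <-> (S nor R)) nor ((S nand T) <-> (T ^ (P <-> R)))) nand ((~((P nor T) nor (S nand T)) nor R) ^ (T nor (R nand P))) = 0 nand 1 = 1
((((T nor R) <-> (S nor R)) nor ((S nand T) <-> (T ^ (P <-> R)))) nand ((~((P nor T) nor (S nand T)) nor R) ^ (T nor (R nand P)))) nor S = 1 nor 1 = 0

0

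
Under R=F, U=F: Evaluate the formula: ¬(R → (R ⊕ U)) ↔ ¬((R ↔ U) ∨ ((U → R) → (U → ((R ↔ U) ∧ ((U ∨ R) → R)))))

T

R ⊕ U = F ⊕ F = F
R → (R ⊕ U) = F → F = T
¬(R → (R ⊕ U)) = ¬T = F
R ↔ U = F ↔ F = T
U → R = F → F = T
R ↔ U = F ↔ F = T
U ∨ R = F ∨ F = F
(U ∨ R) → R = F → F = T
(R ↔ U) ∧ ((U ∨ R) → R) = T ∧ T = T
U → ((R ↔ U) ∧ ((U ∨ R) → R)) = F → T = T
(U → R) → (U → ((R ↔ U) ∧ ((U ∨ R) → R))) = T → T = T
(R ↔ U) ∨ ((U → R) → (U → ((R ↔ U) ∧ ((U ∨ R) → R)))) = T ∨ T = T
¬((R ↔ U) ∨ ((U → R) → (U → ((R ↔ U) ∧ ((U ∨ R) → R))))) = ¬T = F
¬(R → (R ⊕ U)) ↔ ¬((R ↔ U) ∨ ((U → R) → (U → ((R ↔ U) ∧ ((U ∨ R) → R))))) = F ↔ F = T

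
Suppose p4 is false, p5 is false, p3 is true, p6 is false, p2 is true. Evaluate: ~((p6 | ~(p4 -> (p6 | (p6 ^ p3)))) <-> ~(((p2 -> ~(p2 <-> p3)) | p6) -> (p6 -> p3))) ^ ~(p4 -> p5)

0

Substituting p4=0, p5=0, p3=1, p6=0, p2=1:
p6 ^ p3 = 0 ^ 1 = 1
p6 | (p6 ^ p3) = 0 | 1 = 1
p4 -> (p6 | (p6 ^ p3)) = 0 -> 1 = 1
~(p4 -> (p6 | (p6 ^ p3))) = ~1 = 0
p6 | ~(p4 -> (p6 | (p6 ^ p3))) = 0 | 0 = 0
p2 <-> p3 = 1 <-> 1 = 1
~(p2 <-> p3) = ~1 = 0
p2 -> ~(p2 <-> p3) = 1 -> 0 = 0
(p2 -> ~(p2 <-> p3)) | p6 = 0 | 0 = 0
p6 -> p3 = 0 -> 1 = 1
((p2 -> ~(p2 <-> p3)) | p6) -> (p6 -> p3) = 0 -> 1 = 1
~(((p2 -> ~(p2 <-> p3)) | p6) -> (p6 -> p3)) = ~1 = 0
(p6 | ~(p4 -> (p6 | (p6 ^ p3)))) <-> ~(((p2 -> ~(p2 <-> p3)) | p6) -> (p6 -> p3)) = 0 <-> 0 = 1
~((p6 | ~(p4 -> (p6 | (p6 ^ p3)))) <-> ~(((p2 -> ~(p2 <-> p3)) | p6) -> (p6 -> p3))) = ~1 = 0
p4 -> p5 = 0 -> 0 = 1
~(p4 -> p5) = ~1 = 0
~((p6 | ~(p4 -> (p6 | (p6 ^ p3)))) <-> ~(((p2 -> ~(p2 <-> p3)) | p6) -> (p6 -> p3))) ^ ~(p4 -> p5) = 0 ^ 0 = 0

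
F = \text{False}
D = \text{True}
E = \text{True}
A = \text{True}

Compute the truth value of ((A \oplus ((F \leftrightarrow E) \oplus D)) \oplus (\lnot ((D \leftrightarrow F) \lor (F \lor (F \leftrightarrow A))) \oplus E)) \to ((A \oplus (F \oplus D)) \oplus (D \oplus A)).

F \leftrightarrow E = \text{False} \leftrightarrow \text{True} = \text{False}
(F \leftrightarrow E) \oplus D = \text{False} \oplus \text{True} = \text{True}
A \oplus ((F \leftrightarrow E) \oplus D) = \text{True} \oplus \text{True} = \text{False}
D \leftrightarrow F = \text{True} \leftrightarrow \text{False} = \text{False}
F \leftrightarrow A = \text{False} \leftrightarrow \text{True} = \text{False}
F \lor (F \leftrightarrow A) = \text{False} \lor \text{False} = \text{False}
(D \leftrightarrow F) \lor (F \lor (F \leftrightarrow A)) = \text{False} \lor \text{False} = \text{False}
\lnot ((D \leftrightarrow F) \lor (F \lor (F \leftrightarrow A))) = \lnot \text{False} = \text{True}
\lnot ((D \leftrightarrow F) \lor (F \lor (F \leftrightarrow A))) \oplus E = \text{True} \oplus \text{True} = \text{False}
(A \oplus ((F \leftrightarrow E) \oplus D)) \oplus (\lnot ((D \leftrightarrow F) \lor (F \lor (F \leftrightarrow A))) \oplus E) = \text{False} \oplus \text{False} = \text{False}
F \oplus D = \text{False} \oplus \text{True} = \text{True}
A \oplus (F \oplus D) = \text{True} \oplus \text{True} = \text{False}
D \oplus A = \text{True} \oplus \text{True} = \text{False}
(A \oplus (F \oplus D)) \oplus (D \oplus A) = \text{False} \oplus \text{False} = \text{False}
((A \oplus ((F \leftrightarrow E) \oplus D)) \oplus (\lnot ((D \leftrightarrow F) \lor (F \lor (F \leftrightarrow A))) \oplus E)) \to ((A \oplus (F \oplus D)) \oplus (D \oplus A)) = \text{False} \to \text{False} = \text{True}

\text{True}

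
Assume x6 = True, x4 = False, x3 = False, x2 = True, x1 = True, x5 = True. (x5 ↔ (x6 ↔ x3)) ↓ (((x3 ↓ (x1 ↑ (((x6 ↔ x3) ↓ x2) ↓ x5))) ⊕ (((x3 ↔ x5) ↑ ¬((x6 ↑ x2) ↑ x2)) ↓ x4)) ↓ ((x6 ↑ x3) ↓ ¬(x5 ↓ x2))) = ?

False

x6 ↔ x3 = True ↔ False = False
x5 ↔ (x6 ↔ x3) = True ↔ False = False
x6 ↔ x3 = True ↔ False = False
(x6 ↔ x3) ↓ x2 = False ↓ True = False
((x6 ↔ x3) ↓ x2) ↓ x5 = False ↓ True = False
x1 ↑ (((x6 ↔ x3) ↓ x2) ↓ x5) = True ↑ False = True
x3 ↓ (x1 ↑ (((x6 ↔ x3) ↓ x2) ↓ x5)) = False ↓ True = False
x3 ↔ x5 = False ↔ True = False
x6 ↑ x2 = True ↑ True = False
(x6 ↑ x2) ↑ x2 = False ↑ True = True
¬((x6 ↑ x2) ↑ x2) = ¬True = False
(x3 ↔ x5) ↑ ¬((x6 ↑ x2) ↑ x2) = False ↑ False = True
((x3 ↔ x5) ↑ ¬((x6 ↑ x2) ↑ x2)) ↓ x4 = True ↓ False = False
(x3 ↓ (x1 ↑ (((x6 ↔ x3) ↓ x2) ↓ x5))) ⊕ (((x3 ↔ x5) ↑ ¬((x6 ↑ x2) ↑ x2)) ↓ x4) = False ⊕ False = False
x6 ↑ x3 = True ↑ False = True
x5 ↓ x2 = True ↓ True = False
¬(x5 ↓ x2) = ¬False = True
(x6 ↑ x3) ↓ ¬(x5 ↓ x2) = True ↓ True = False
((x3 ↓ (x1 ↑ (((x6 ↔ x3) ↓ x2) ↓ x5))) ⊕ (((x3 ↔ x5) ↑ ¬((x6 ↑ x2) ↑ x2)) ↓ x4)) ↓ ((x6 ↑ x3) ↓ ¬(x5 ↓ x2)) = False ↓ False = True
(x5 ↔ (x6 ↔ x3)) ↓ (((x3 ↓ (x1 ↑ (((x6 ↔ x3) ↓ x2) ↓ x5))) ⊕ (((x3 ↔ x5) ↑ ¬((x6 ↑ x2) ↑ x2)) ↓ x4)) ↓ ((x6 ↑ x3) ↓ ¬(x5 ↓ x2))) = False ↓ True = False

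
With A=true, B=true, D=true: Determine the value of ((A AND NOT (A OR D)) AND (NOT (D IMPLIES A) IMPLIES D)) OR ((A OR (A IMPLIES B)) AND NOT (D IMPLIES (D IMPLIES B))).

Substituting A=true, B=true, D=true:
A OR D = true OR true = true
NOT (A OR D) = NOT true = false
A AND NOT (A OR D) = true AND false = false
D IMPLIES A = true IMPLIES true = true
NOT (D IMPLIES A) = NOT true = false
NOT (D IMPLIES A) IMPLIES D = false IMPLIES true = true
(A AND NOT (A OR D)) AND (NOT (D IMPLIES A) IMPLIES D) = false AND true = false
A IMPLIES B = true IMPLIES true = true
A OR (A IMPLIES B) = true OR true = true
D IMPLIES B = true IMPLIES true = true
D IMPLIES (D IMPLIES B) = true IMPLIES true = true
NOT (D IMPLIES (D IMPLIES B)) = NOT true = false
(A OR (A IMPLIES B)) AND NOT (D IMPLIES (D IMPLIES B)) = true AND false = false
((A AND NOT (A OR D)) AND (NOT (D IMPLIES A) IMPLIES D)) OR ((A OR (A IMPLIES B)) AND NOT (D IMPLIES (D IMPLIES B))) = false OR false = false

false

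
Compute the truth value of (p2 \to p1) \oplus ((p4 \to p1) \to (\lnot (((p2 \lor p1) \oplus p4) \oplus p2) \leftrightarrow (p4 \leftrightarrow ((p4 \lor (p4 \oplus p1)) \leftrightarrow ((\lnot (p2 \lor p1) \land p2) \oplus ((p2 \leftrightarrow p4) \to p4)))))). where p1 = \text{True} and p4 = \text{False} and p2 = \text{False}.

\text{True}

p2 \to p1 = \text{False} \to \text{True} = \text{True}
p4 \to p1 = \text{False} \to \text{True} = \text{True}
p2 \lor p1 = \text{False} \lor \text{True} = \text{True}
(p2 \lor p1) \oplus p4 = \text{True} \oplus \text{False} = \text{True}
((p2 \lor p1) \oplus p4) \oplus p2 = \text{True} \oplus \text{False} = \text{True}
\lnot (((p2 \lor p1) \oplus p4) \oplus p2) = \lnot \text{True} = \text{False}
p4 \oplus p1 = \text{False} \oplus \text{True} = \text{True}
p4 \lor (p4 \oplus p1) = \text{False} \lor \text{True} = \text{True}
p2 \lor p1 = \text{False} \lor \text{True} = \text{True}
\lnot (p2 \lor p1) = \lnot \text{True} = \text{False}
\lnot (p2 \lor p1) \land p2 = \text{False} \land \text{False} = \text{False}
p2 \leftrightarrow p4 = \text{False} \leftrightarrow \text{False} = \text{True}
(p2 \leftrightarrow p4) \to p4 = \text{True} \to \text{False} = \text{False}
(\lnot (p2 \lor p1) \land p2) \oplus ((p2 \leftrightarrow p4) \to p4) = \text{False} \oplus \text{False} = \text{False}
(p4 \lor (p4 \oplus p1)) \leftrightarrow ((\lnot (p2 \lor p1) \land p2) \oplus ((p2 \leftrightarrow p4) \to p4)) = \text{True} \leftrightarrow \text{False} = \text{False}
p4 \leftrightarrow ((p4 \lor (p4 \oplus p1)) \leftrightarrow ((\lnot (p2 \lor p1) \land p2) \oplus ((p2 \leftrightarrow p4) \to p4))) = \text{False} \leftrightarrow \text{False} = \text{True}
\lnot (((p2 \lor p1) \oplus p4) \oplus p2) \leftrightarrow (p4 \leftrightarrow ((p4 \lor (p4 \oplus p1)) \leftrightarrow ((\lnot (p2 \lor p1) \land p2) \oplus ((p2 \leftrightarrow p4) \to p4)))) = \text{False} \leftrightarrow \text{True} = \text{False}
(p4 \to p1) \to (\lnot (((p2 \lor p1) \oplus p4) \oplus p2) \leftrightarrow (p4 \leftrightarrow ((p4 \lor (p4 \oplus p1)) \leftrightarrow ((\lnot (p2 \lor p1) \land p2) \oplus ((p2 \leftrightarrow p4) \to p4))))) = \text{True} \to \text{False} = \text{False}
(p2 \to p1) \oplus ((p4 \to p1) \to (\lnot (((p2 \lor p1) \oplus p4) \oplus p2) \leftrightarrow (p4 \leftrightarrow ((p4 \lor (p4 \oplus p1)) \leftrightarrow ((\lnot (p2 \lor p1) \land p2) \oplus ((p2 \leftrightarrow p4) \to p4)))))) = \text{True} \oplus \text{False} = \text{True}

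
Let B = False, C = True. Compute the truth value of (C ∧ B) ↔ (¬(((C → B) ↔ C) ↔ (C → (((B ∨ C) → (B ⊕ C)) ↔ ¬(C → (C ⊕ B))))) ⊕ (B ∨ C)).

False

C ∧ B = True ∧ False = False
C → B = True → False = False
(C → B) ↔ C = False ↔ True = False
B ∨ C = False ∨ True = True
B ⊕ C = False ⊕ True = True
(B ∨ C) → (B ⊕ C) = True → True = True
C ⊕ B = True ⊕ False = True
C → (C ⊕ B) = True → True = True
¬(C → (C ⊕ B)) = ¬True = False
((B ∨ C) → (B ⊕ C)) ↔ ¬(C → (C ⊕ B)) = True ↔ False = False
C → (((B ∨ C) → (B ⊕ C)) ↔ ¬(C → (C ⊕ B))) = True → False = False
((C → B) ↔ C) ↔ (C → (((B ∨ C) → (B ⊕ C)) ↔ ¬(C → (C ⊕ B)))) = False ↔ False = True
¬(((C → B) ↔ C) ↔ (C → (((B ∨ C) → (B ⊕ C)) ↔ ¬(C → (C ⊕ B))))) = ¬True = False
B ∨ C = False ∨ True = True
¬(((C → B) ↔ C) ↔ (C → (((B ∨ C) → (B ⊕ C)) ↔ ¬(C → (C ⊕ B))))) ⊕ (B ∨ C) = False ⊕ True = True
(C ∧ B) ↔ (¬(((C → B) ↔ C) ↔ (C → (((B ∨ C) → (B ⊕ C)) ↔ ¬(C → (C ⊕ B))))) ⊕ (B ∨ C)) = False ↔ True = False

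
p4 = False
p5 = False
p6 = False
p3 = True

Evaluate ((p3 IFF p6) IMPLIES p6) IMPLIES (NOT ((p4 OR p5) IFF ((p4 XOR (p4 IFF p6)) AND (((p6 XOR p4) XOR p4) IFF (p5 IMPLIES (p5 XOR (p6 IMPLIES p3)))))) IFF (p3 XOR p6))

False

p3 IFF p6 = True IFF False = False
(p3 IFF p6) IMPLIES p6 = False IMPLIES False = True
p4 OR p5 = False OR False = False
p4 IFF p6 = False IFF False = True
p4 XOR (p4 IFF p6) = False XOR True = True
p6 XOR p4 = False XOR False = False
(p6 XOR p4) XOR p4 = False XOR False = False
p6 IMPLIES p3 = False IMPLIES True = True
p5 XOR (p6 IMPLIES p3) = False XOR True = True
p5 IMPLIES (p5 XOR (p6 IMPLIES p3)) = False IMPLIES True = True
((p6 XOR p4) XOR p4) IFF (p5 IMPLIES (p5 XOR (p6 IMPLIES p3))) = False IFF True = False
(p4 XOR (p4 IFF p6)) AND (((p6 XOR p4) XOR p4) IFF (p5 IMPLIES (p5 XOR (p6 IMPLIES p3)))) = True AND False = False
(p4 OR p5) IFF ((p4 XOR (p4 IFF p6)) AND (((p6 XOR p4) XOR p4) IFF (p5 IMPLIES (p5 XOR (p6 IMPLIES p3))))) = False IFF False = True
NOT ((p4 OR p5) IFF ((p4 XOR (p4 IFF p6)) AND (((p6 XOR p4) XOR p4) IFF (p5 IMPLIES (p5 XOR (p6 IMPLIES p3)))))) = NOT True = False
p3 XOR p6 = True XOR False = True
NOT ((p4 OR p5) IFF ((p4 XOR (p4 IFF p6)) AND (((p6 XOR p4) XOR p4) IFF (p5 IMPLIES (p5 XOR (p6 IMPLIES p3)))))) IFF (p3 XOR p6) = False IFF True = False
((p3 IFF p6) IMPLIES p6) IMPLIES (NOT ((p4 OR p5) IFF ((p4 XOR (p4 IFF p6)) AND (((p6 XOR p4) XOR p4) IFF (p5 IMPLIES (p5 XOR (p6 IMPLIES p3)))))) IFF (p3 XOR p6)) = True IMPLIES False = False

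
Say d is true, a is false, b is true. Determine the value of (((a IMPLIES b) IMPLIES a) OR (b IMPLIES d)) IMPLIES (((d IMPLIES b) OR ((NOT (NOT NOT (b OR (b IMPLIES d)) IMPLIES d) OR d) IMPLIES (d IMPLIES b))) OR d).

a IMPLIES b = F IMPLIES T = T
(a IMPLIES b) IMPLIES a = T IMPLIES F = F
b IMPLIES d = T IMPLIES T = T
((a IMPLIES b) IMPLIES a) OR (b IMPLIES d) = F OR T = T
d IMPLIES b = T IMPLIES T = T
b IMPLIES d = T IMPLIES T = T
b OR (b IMPLIES d) = T OR T = T
NOT (b OR (b IMPLIES d)) = NOT T = F
NOT NOT (b OR (b IMPLIES d)) = NOT F = T
NOT NOT (b OR (b IMPLIES d)) IMPLIES d = T IMPLIES T = T
NOT (NOT NOT (b OR (b IMPLIES d)) IMPLIES d) = NOT T = F
NOT (NOT NOT (b OR (b IMPLIES d)) IMPLIES d) OR d = F OR T = T
d IMPLIES b = T IMPLIES T = T
(NOT (NOT NOT (b OR (b IMPLIES d)) IMPLIES d) OR d) IMPLIES (d IMPLIES b) = T IMPLIES T = T
(d IMPLIES b) OR ((NOT (NOT NOT (b OR (b IMPLIES d)) IMPLIES d) OR d) IMPLIES (d IMPLIES b)) = T OR T = T
((d IMPLIES b) OR ((NOT (NOT NOT (b OR (b IMPLIES d)) IMPLIES d) OR d) IMPLIES (d IMPLIES b))) OR d = T OR T = T
(((a IMPLIES b) IMPLIES a) OR (b IMPLIES d)) IMPLIES (((d IMPLIES b) OR ((NOT (NOT NOT (b OR (b IMPLIES d)) IMPLIES d) OR d) IMPLIES (d IMPLIES b))) OR d) = T IMPLIES T = T

T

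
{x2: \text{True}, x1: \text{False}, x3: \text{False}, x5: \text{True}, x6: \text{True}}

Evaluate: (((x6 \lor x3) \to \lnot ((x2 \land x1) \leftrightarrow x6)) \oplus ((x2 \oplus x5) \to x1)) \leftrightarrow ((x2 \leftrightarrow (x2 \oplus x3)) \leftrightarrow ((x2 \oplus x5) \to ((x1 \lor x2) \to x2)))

x6 \lor x3 = \text{True} \lor \text{False} = \text{True}
x2 \land x1 = \text{True} \land \text{False} = \text{False}
(x2 \land x1) \leftrightarrow x6 = \text{False} \leftrightarrow \text{True} = \text{False}
\lnot ((x2 \land x1) \leftrightarrow x6) = \lnot \text{False} = \text{True}
(x6 \lor x3) \to \lnot ((x2 \land x1) \leftrightarrow x6) = \text{True} \to \text{True} = \text{True}
x2 \oplus x5 = \text{True} \oplus \text{True} = \text{False}
(x2 \oplus x5) \to x1 = \text{False} \to \text{False} = \text{True}
((x6 \lor x3) \to \lnot ((x2 \land x1) \leftrightarrow x6)) \oplus ((x2 \oplus x5) \to x1) = \text{True} \oplus \text{True} = \text{False}
x2 \oplus x3 = \text{True} \oplus \text{False} = \text{True}
x2 \leftrightarrow (x2 \oplus x3) = \text{True} \leftrightarrow \text{True} = \text{True}
x2 \oplus x5 = \text{True} \oplus \text{True} = \text{False}
x1 \lor x2 = \text{False} \lor \text{True} = \text{True}
(x1 \lor x2) \to x2 = \text{True} \to \text{True} = \text{True}
(x2 \oplus x5) \to ((x1 \lor x2) \to x2) = \text{False} \to \text{True} = \text{True}
(x2 \leftrightarrow (x2 \oplus x3)) \leftrightarrow ((x2 \oplus x5) \to ((x1 \lor x2) \to x2)) = \text{True} \leftrightarrow \text{True} = \text{True}
(((x6 \lor x3) \to \lnot ((x2 \land x1) \leftrightarrow x6)) \oplus ((x2 \oplus x5) \to x1)) \leftrightarrow ((x2 \leftrightarrow (x2 \oplus x3)) \leftrightarrow ((x2 \oplus x5) \to ((x1 \lor x2) \to x2))) = \text{False} \leftrightarrow \text{True} = \text{False}

\text{False}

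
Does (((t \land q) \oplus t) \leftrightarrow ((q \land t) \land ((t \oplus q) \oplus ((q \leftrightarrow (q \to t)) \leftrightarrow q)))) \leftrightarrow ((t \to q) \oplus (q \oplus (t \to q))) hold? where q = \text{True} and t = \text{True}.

\text{False}

t \land q = \text{True} \land \text{True} = \text{True}
(t \land q) \oplus t = \text{True} \oplus \text{True} = \text{False}
q \land t = \text{True} \land \text{True} = \text{True}
t \oplus q = \text{True} \oplus \text{True} = \text{False}
q \to t = \text{True} \to \text{True} = \text{True}
q \leftrightarrow (q \to t) = \text{True} \leftrightarrow \text{True} = \text{True}
(q \leftrightarrow (q \to t)) \leftrightarrow q = \text{True} \leftrightarrow \text{True} = \text{True}
(t \oplus q) \oplus ((q \leftrightarrow (q \to t)) \leftrightarrow q) = \text{False} \oplus \text{True} = \text{True}
(q \land t) \land ((t \oplus q) \oplus ((q \leftrightarrow (q \to t)) \leftrightarrow q)) = \text{True} \land \text{True} = \text{True}
((t \land q) \oplus t) \leftrightarrow ((q \land t) \land ((t \oplus q) \oplus ((q \leftrightarrow (q \to t)) \leftrightarrow q))) = \text{False} \leftrightarrow \text{True} = \text{False}
t \to q = \text{True} \to \text{True} = \text{True}
t \to q = \text{True} \to \text{True} = \text{True}
q \oplus (t \to q) = \text{True} \oplus \text{True} = \text{False}
(t \to q) \oplus (q \oplus (t \to q)) = \text{True} \oplus \text{False} = \text{True}
(((t \land q) \oplus t) \leftrightarrow ((q \land t) \land ((t \oplus q) \oplus ((q \leftrightarrow (q \to t)) \leftrightarrow q)))) \leftrightarrow ((t \to q) \oplus (q \oplus (t \to q))) = \text{False} \leftrightarrow \text{True} = \text{False}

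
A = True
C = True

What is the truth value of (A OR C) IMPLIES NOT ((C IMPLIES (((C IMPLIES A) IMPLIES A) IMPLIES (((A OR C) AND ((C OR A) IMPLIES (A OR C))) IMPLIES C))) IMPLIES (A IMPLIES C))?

False

Substituting A=True, C=True:
A OR C = True OR True = True
C IMPLIES A = True IMPLIES True = True
(C IMPLIES A) IMPLIES A = True IMPLIES True = True
A OR C = True OR True = True
C OR A = True OR True = True
A OR C = True OR True = True
(C OR A) IMPLIES (A OR C) = True IMPLIES True = True
(A OR C) AND ((C OR A) IMPLIES (A OR C)) = True AND True = True
((A OR C) AND ((C OR A) IMPLIES (A OR C))) IMPLIES C = True IMPLIES True = True
((C IMPLIES A) IMPLIES A) IMPLIES (((A OR C) AND ((C OR A) IMPLIES (A OR C))) IMPLIES C) = True IMPLIES True = True
C IMPLIES (((C IMPLIES A) IMPLIES A) IMPLIES (((A OR C) AND ((C OR A) IMPLIES (A OR C))) IMPLIES C)) = True IMPLIES True = True
A IMPLIES C = True IMPLIES True = True
(C IMPLIES (((C IMPLIES A) IMPLIES A) IMPLIES (((A OR C) AND ((C OR A) IMPLIES (A OR C))) IMPLIES C))) IMPLIES (A IMPLIES C) = True IMPLIES True = True
NOT ((C IMPLIES (((C IMPLIES A) IMPLIES A) IMPLIES (((A OR C) AND ((C OR A) IMPLIES (A OR C))) IMPLIES C))) IMPLIES (A IMPLIES C)) = NOT True = False
(A OR C) IMPLIES NOT ((C IMPLIES (((C IMPLIES A) IMPLIES A) IMPLIES (((A OR C) AND ((C OR A) IMPLIES (A OR C))) IMPLIES C))) IMPLIES (A IMPLIES C)) = True IMPLIES False = False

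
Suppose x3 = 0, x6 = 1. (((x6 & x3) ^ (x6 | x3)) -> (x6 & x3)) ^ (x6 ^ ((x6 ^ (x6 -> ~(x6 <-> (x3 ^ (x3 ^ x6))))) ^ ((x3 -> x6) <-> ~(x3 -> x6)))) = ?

x6 & x3 = 1 & 0 = 0
x6 | x3 = 1 | 0 = 1
(x6 & x3) ^ (x6 | x3) = 0 ^ 1 = 1
x6 & x3 = 1 & 0 = 0
((x6 & x3) ^ (x6 | x3)) -> (x6 & x3) = 1 -> 0 = 0
x3 ^ x6 = 0 ^ 1 = 1
x3 ^ (x3 ^ x6) = 0 ^ 1 = 1
x6 <-> (x3 ^ (x3 ^ x6)) = 1 <-> 1 = 1
~(x6 <-> (x3 ^ (x3 ^ x6))) = ~1 = 0
x6 -> ~(x6 <-> (x3 ^ (x3 ^ x6))) = 1 -> 0 = 0
x6 ^ (x6 -> ~(x6 <-> (x3 ^ (x3 ^ x6)))) = 1 ^ 0 = 1
x3 -> x6 = 0 -> 1 = 1
x3 -> x6 = 0 -> 1 = 1
~(x3 -> x6) = ~1 = 0
(x3 -> x6) <-> ~(x3 -> x6) = 1 <-> 0 = 0
(x6 ^ (x6 -> ~(x6 <-> (x3 ^ (x3 ^ x6))))) ^ ((x3 -> x6) <-> ~(x3 -> x6)) = 1 ^ 0 = 1
x6 ^ ((x6 ^ (x6 -> ~(x6 <-> (x3 ^ (x3 ^ x6))))) ^ ((x3 -> x6) <-> ~(x3 -> x6))) = 1 ^ 1 = 0
(((x6 & x3) ^ (x6 | x3)) -> (x6 & x3)) ^ (x6 ^ ((x6 ^ (x6 -> ~(x6 <-> (x3 ^ (x3 ^ x6))))) ^ ((x3 -> x6) <-> ~(x3 -> x6)))) = 0 ^ 0 = 0

0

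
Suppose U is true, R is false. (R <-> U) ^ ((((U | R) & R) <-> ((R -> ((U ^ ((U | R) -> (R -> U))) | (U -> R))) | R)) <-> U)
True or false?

R <-> U = F <-> T = F
U | R = T | F = T
(U | R) & R = T & F = F
U | R = T | F = T
R -> U = F -> T = T
(U | R) -> (R -> U) = T -> T = T
U ^ ((U | R) -> (R -> U)) = T ^ T = F
U -> R = T -> F = F
(U ^ ((U | R) -> (R -> U))) | (U -> R) = F | F = F
R -> ((U ^ ((U | R) -> (R -> U))) | (U -> R)) = F -> F = T
(R -> ((U ^ ((U | R) -> (R -> U))) | (U -> R))) | R = T | F = T
((U | R) & R) <-> ((R -> ((U ^ ((U | R) -> (R -> U))) | (U -> R))) | R) = F <-> T = F
(((U | R) & R) <-> ((R -> ((U ^ ((U | R) -> (R -> U))) | (U -> R))) | R)) <-> U = F <-> T = F
(R <-> U) ^ ((((U | R) & R) <-> ((R -> ((U ^ ((U | R) -> (R -> U))) | (U -> R))) | R)) <-> U) = F ^ F = F

F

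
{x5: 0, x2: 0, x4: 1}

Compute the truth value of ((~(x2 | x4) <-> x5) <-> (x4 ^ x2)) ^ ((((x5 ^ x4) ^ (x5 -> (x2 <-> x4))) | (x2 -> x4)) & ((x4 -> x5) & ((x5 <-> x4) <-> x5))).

1

Substituting x5=0, x2=0, x4=1:
x2 | x4 = 0 | 1 = 1
~(x2 | x4) = ~1 = 0
~(x2 | x4) <-> x5 = 0 <-> 0 = 1
x4 ^ x2 = 1 ^ 0 = 1
(~(x2 | x4) <-> x5) <-> (x4 ^ x2) = 1 <-> 1 = 1
x5 ^ x4 = 0 ^ 1 = 1
x2 <-> x4 = 0 <-> 1 = 0
x5 -> (x2 <-> x4) = 0 -> 0 = 1
(x5 ^ x4) ^ (x5 -> (x2 <-> x4)) = 1 ^ 1 = 0
x2 -> x4 = 0 -> 1 = 1
((x5 ^ x4) ^ (x5 -> (x2 <-> x4))) | (x2 -> x4) = 0 | 1 = 1
x4 -> x5 = 1 -> 0 = 0
x5 <-> x4 = 0 <-> 1 = 0
(x5 <-> x4) <-> x5 = 0 <-> 0 = 1
(x4 -> x5) & ((x5 <-> x4) <-> x5) = 0 & 1 = 0
(((x5 ^ x4) ^ (x5 -> (x2 <-> x4))) | (x2 -> x4)) & ((x4 -> x5) & ((x5 <-> x4) <-> x5)) = 1 & 0 = 0
((~(x2 | x4) <-> x5) <-> (x4 ^ x2)) ^ ((((x5 ^ x4) ^ (x5 -> (x2 <-> x4))) | (x2 -> x4)) & ((x4 -> x5) & ((x5 <-> x4) <-> x5))) = 1 ^ 0 = 1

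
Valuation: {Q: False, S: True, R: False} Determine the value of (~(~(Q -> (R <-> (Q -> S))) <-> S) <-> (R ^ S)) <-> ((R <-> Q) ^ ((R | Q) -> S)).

False

Substituting Q=False, S=True, R=False:
Q -> S = False -> True = True
R <-> (Q -> S) = False <-> True = False
Q -> (R <-> (Q -> S)) = False -> False = True
~(Q -> (R <-> (Q -> S))) = ~True = False
~(Q -> (R <-> (Q -> S))) <-> S = False <-> True = False
~(~(Q -> (R <-> (Q -> S))) <-> S) = ~False = True
R ^ S = False ^ True = True
~(~(Q -> (R <-> (Q -> S))) <-> S) <-> (R ^ S) = True <-> True = True
R <-> Q = False <-> False = True
R | Q = False | False = False
(R | Q) -> S = False -> True = True
(R <-> Q) ^ ((R | Q) -> S) = True ^ True = False
(~(~(Q -> (R <-> (Q -> S))) <-> S) <-> (R ^ S)) <-> ((R <-> Q) ^ ((R | Q) -> S)) = True <-> False = False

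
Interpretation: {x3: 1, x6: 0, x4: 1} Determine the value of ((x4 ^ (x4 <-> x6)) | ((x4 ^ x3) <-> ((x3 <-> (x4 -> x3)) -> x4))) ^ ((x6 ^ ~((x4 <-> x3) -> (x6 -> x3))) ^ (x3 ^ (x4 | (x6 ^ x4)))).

x4 <-> x6 = 1 <-> 0 = 0
x4 ^ (x4 <-> x6) = 1 ^ 0 = 1
x4 ^ x3 = 1 ^ 1 = 0
x4 -> x3 = 1 -> 1 = 1
x3 <-> (x4 -> x3) = 1 <-> 1 = 1
(x3 <-> (x4 -> x3)) -> x4 = 1 -> 1 = 1
(x4 ^ x3) <-> ((x3 <-> (x4 -> x3)) -> x4) = 0 <-> 1 = 0
(x4 ^ (x4 <-> x6)) | ((x4 ^ x3) <-> ((x3 <-> (x4 -> x3)) -> x4)) = 1 | 0 = 1
x4 <-> x3 = 1 <-> 1 = 1
x6 -> x3 = 0 -> 1 = 1
(x4 <-> x3) -> (x6 -> x3) = 1 -> 1 = 1
~((x4 <-> x3) -> (x6 -> x3)) = ~1 = 0
x6 ^ ~((x4 <-> x3) -> (x6 -> x3)) = 0 ^ 0 = 0
x6 ^ x4 = 0 ^ 1 = 1
x4 | (x6 ^ x4) = 1 | 1 = 1
x3 ^ (x4 | (x6 ^ x4)) = 1 ^ 1 = 0
(x6 ^ ~((x4 <-> x3) -> (x6 -> x3))) ^ (x3 ^ (x4 | (x6 ^ x4))) = 0 ^ 0 = 0
((x4 ^ (x4 <-> x6)) | ((x4 ^ x3) <-> ((x3 <-> (x4 -> x3)) -> x4))) ^ ((x6 ^ ~((x4 <-> x3) -> (x6 -> x3))) ^ (x3 ^ (x4 | (x6 ^ x4)))) = 1 ^ 0 = 1

1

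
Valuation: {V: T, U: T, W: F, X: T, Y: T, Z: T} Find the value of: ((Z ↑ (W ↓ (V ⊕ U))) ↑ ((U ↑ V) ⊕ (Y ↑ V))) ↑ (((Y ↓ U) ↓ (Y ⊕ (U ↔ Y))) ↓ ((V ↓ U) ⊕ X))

T

V ⊕ U = T ⊕ T = F
W ↓ (V ⊕ U) = F ↓ F = T
Z ↑ (W ↓ (V ⊕ U)) = T ↑ T = F
U ↑ V = T ↑ T = F
Y ↑ V = T ↑ T = F
(U ↑ V) ⊕ (Y ↑ V) = F ⊕ F = F
(Z ↑ (W ↓ (V ⊕ U))) ↑ ((U ↑ V) ⊕ (Y ↑ V)) = F ↑ F = T
Y ↓ U = T ↓ T = F
U ↔ Y = T ↔ T = T
Y ⊕ (U ↔ Y) = T ⊕ T = F
(Y ↓ U) ↓ (Y ⊕ (U ↔ Y)) = F ↓ F = T
V ↓ U = T ↓ T = F
(V ↓ U) ⊕ X = F ⊕ T = T
((Y ↓ U) ↓ (Y ⊕ (U ↔ Y))) ↓ ((V ↓ U) ⊕ X) = T ↓ T = F
((Z ↑ (W ↓ (V ⊕ U))) ↑ ((U ↑ V) ⊕ (Y ↑ V))) ↑ (((Y ↓ U) ↓ (Y ⊕ (U ↔ Y))) ↓ ((V ↓ U) ⊕ X)) = T ↑ F = T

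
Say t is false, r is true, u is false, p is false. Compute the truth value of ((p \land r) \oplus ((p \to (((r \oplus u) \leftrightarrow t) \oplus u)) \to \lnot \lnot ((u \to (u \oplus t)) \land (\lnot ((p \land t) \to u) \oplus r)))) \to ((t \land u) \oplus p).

p \land r = \text{False} \land \text{True} = \text{False}
r \oplus u = \text{True} \oplus \text{False} = \text{True}
(r \oplus u) \leftrightarrow t = \text{True} \leftrightarrow \text{False} = \text{False}
((r \oplus u) \leftrightarrow t) \oplus u = \text{False} \oplus \text{False} = \text{False}
p \to (((r \oplus u) \leftrightarrow t) \oplus u) = \text{False} \to \text{False} = \text{True}
u \oplus t = \text{False} \oplus \text{False} = \text{False}
u \to (u \oplus t) = \text{False} \to \text{False} = \text{True}
p \land t = \text{False} \land \text{False} = \text{False}
(p \land t) \to u = \text{False} \to \text{False} = \text{True}
\lnot ((p \land t) \to u) = \lnot \text{True} = \text{False}
\lnot ((p \land t) \to u) \oplus r = \text{False} \oplus \text{True} = \text{True}
(u \to (u \oplus t)) \land (\lnot ((p \land t) \to u) \oplus r) = \text{True} \land \text{True} = \text{True}
\lnot ((u \to (u \oplus t)) \land (\lnot ((p \land t) \to u) \oplus r)) = \lnot \text{True} = \text{False}
\lnot \lnot ((u \to (u \oplus t)) \land (\lnot ((p \land t) \to u) \oplus r)) = \lnot \text{False} = \text{True}
(p \to (((r \oplus u) \leftrightarrow t) \oplus u)) \to \lnot \lnot ((u \to (u \oplus t)) \land (\lnot ((p \land t) \to u) \oplus r)) = \text{True} \to \text{True} = \text{True}
(p \land r) \oplus ((p \to (((r \oplus u) \leftrightarrow t) \oplus u)) \to \lnot \lnot ((u \to (u \oplus t)) \land (\lnot ((p \land t) \to u) \oplus r))) = \text{False} \oplus \text{True} = \text{True}
t \land u = \text{False} \land \text{False} = \text{False}
(t \land u) \oplus p = \text{False} \oplus \text{False} = \text{False}
((p \land r) \oplus ((p \to (((r \oplus u) \leftrightarrow t) \oplus u)) \to \lnot \lnot ((u \to (u \oplus t)) \land (\lnot ((p \land t) \to u) \oplus r)))) \to ((t \land u) \oplus p) = \text{True} \to \text{False} = \text{False}

\text{False}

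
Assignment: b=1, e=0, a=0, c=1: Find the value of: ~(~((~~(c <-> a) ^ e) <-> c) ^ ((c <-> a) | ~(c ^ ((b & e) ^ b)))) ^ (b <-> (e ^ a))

1

c <-> a = 1 <-> 0 = 0
~(c <-> a) = ~0 = 1
~~(c <-> a) = ~1 = 0
~~(c <-> a) ^ e = 0 ^ 0 = 0
(~~(c <-> a) ^ e) <-> c = 0 <-> 1 = 0
~((~~(c <-> a) ^ e) <-> c) = ~0 = 1
c <-> a = 1 <-> 0 = 0
b & e = 1 & 0 = 0
(b & e) ^ b = 0 ^ 1 = 1
c ^ ((b & e) ^ b) = 1 ^ 1 = 0
~(c ^ ((b & e) ^ b)) = ~0 = 1
(c <-> a) | ~(c ^ ((b & e) ^ b)) = 0 | 1 = 1
~((~~(c <-> a) ^ e) <-> c) ^ ((c <-> a) | ~(c ^ ((b & e) ^ b))) = 1 ^ 1 = 0
~(~((~~(c <-> a) ^ e) <-> c) ^ ((c <-> a) | ~(c ^ ((b & e) ^ b)))) = ~0 = 1
e ^ a = 0 ^ 0 = 0
b <-> (e ^ a) = 1 <-> 0 = 0
~(~((~~(c <-> a) ^ e) <-> c) ^ ((c <-> a) | ~(c ^ ((b & e) ^ b)))) ^ (b <-> (e ^ a)) = 1 ^ 0 = 1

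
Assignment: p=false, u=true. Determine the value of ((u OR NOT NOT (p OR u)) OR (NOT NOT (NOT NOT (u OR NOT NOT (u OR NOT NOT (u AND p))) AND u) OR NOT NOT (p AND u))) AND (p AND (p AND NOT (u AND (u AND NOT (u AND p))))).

p OR u = false OR true = true
NOT (p OR u) = NOT true = false
NOT NOT (p OR u) = NOT false = true
u OR NOT NOT (p OR u) = true OR true = true
u AND p = true AND false = false
NOT (u AND p) = NOT false = true
NOT NOT (u AND p) = NOT true = false
u OR NOT NOT (u AND p) = true OR false = true
NOT (u OR NOT NOT (u AND p)) = NOT true = false
NOT NOT (u OR NOT NOT (u AND p)) = NOT false = true
u OR NOT NOT (u OR NOT NOT (u AND p)) = true OR true = true
NOT (u OR NOT NOT (u OR NOT NOT (u AND p))) = NOT true = false
NOT NOT (u OR NOT NOT (u OR NOT NOT (u AND p))) = NOT false = true
NOT NOT (u OR NOT NOT (u OR NOT NOT (u AND p))) AND u = true AND true = true
NOT (NOT NOT (u OR NOT NOT (u OR NOT NOT (u AND p))) AND u) = NOT true = false
NOT NOT (NOT NOT (u OR NOT NOT (u OR NOT NOT (u AND p))) AND u) = NOT false = true
p AND u = false AND true = false
NOT (p AND u) = NOT false = true
NOT NOT (p AND u) = NOT true = false
NOT NOT (NOT NOT (u OR NOT NOT (u OR NOT NOT (u AND p))) AND u) OR NOT NOT (p AND u) = true OR false = true
(u OR NOT NOT (p OR u)) OR (NOT NOT (NOT NOT (u OR NOT NOT (u OR NOT NOT (u AND p))) AND u) OR NOT NOT (p AND u)) = true OR true = true
u AND p = true AND false = false
NOT (u AND p) = NOT false = true
u AND NOT (u AND p) = true AND true = true
u AND (u AND NOT (u AND p)) = true AND true = true
NOT (u AND (u AND NOT (u AND p))) = NOT true = false
p AND NOT (u AND (u AND NOT (u AND p))) = false AND false = false
p AND (p AND NOT (u AND (u AND NOT (u AND p)))) = false AND false = false
((u OR NOT NOT (p OR u)) OR (NOT NOT (NOT NOT (u OR NOT NOT (u OR NOT NOT (u AND p))) AND u) OR NOT NOT (p AND u))) AND (p AND (p AND NOT (u AND (u AND NOT (u AND p))))) = true AND false = false

false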